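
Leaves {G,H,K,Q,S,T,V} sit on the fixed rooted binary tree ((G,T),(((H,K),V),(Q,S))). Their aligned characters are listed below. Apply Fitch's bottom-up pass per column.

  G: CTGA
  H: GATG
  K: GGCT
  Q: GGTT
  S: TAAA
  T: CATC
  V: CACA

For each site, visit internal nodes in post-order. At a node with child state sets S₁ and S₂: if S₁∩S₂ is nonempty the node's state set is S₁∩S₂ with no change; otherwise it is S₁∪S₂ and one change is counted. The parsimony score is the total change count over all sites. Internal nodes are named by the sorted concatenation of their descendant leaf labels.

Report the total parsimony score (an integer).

14

GT@0: {C} ∩ {C} = {C} (intersection, +0)
HK@0: {G} ∩ {G} = {G} (intersection, +0)
HKV@0: {G} ∪ {C} = {C,G} (union, +1)
QS@0: {G} ∪ {T} = {G,T} (union, +1)
HKQSV@0: {C,G} ∩ {G,T} = {G} (intersection, +0)
GHKQSTV@0: {C} ∪ {G} = {C,G} (union, +1)
GT@1: {T} ∪ {A} = {A,T} (union, +1)
HK@1: {A} ∪ {G} = {A,G} (union, +1)
HKV@1: {A,G} ∩ {A} = {A} (intersection, +0)
QS@1: {G} ∪ {A} = {A,G} (union, +1)
HKQSV@1: {A} ∩ {A,G} = {A} (intersection, +0)
GHKQSTV@1: {A,T} ∩ {A} = {A} (intersection, +0)
GT@2: {G} ∪ {T} = {G,T} (union, +1)
HK@2: {T} ∪ {C} = {C,T} (union, +1)
HKV@2: {C,T} ∩ {C} = {C} (intersection, +0)
QS@2: {T} ∪ {A} = {A,T} (union, +1)
HKQSV@2: {C} ∪ {A,T} = {A,C,T} (union, +1)
GHKQSTV@2: {G,T} ∩ {A,C,T} = {T} (intersection, +0)
GT@3: {A} ∪ {C} = {A,C} (union, +1)
HK@3: {G} ∪ {T} = {G,T} (union, +1)
HKV@3: {G,T} ∪ {A} = {A,G,T} (union, +1)
QS@3: {T} ∪ {A} = {A,T} (union, +1)
HKQSV@3: {A,G,T} ∩ {A,T} = {A,T} (intersection, +0)
GHKQSTV@3: {A,C} ∩ {A,T} = {A} (intersection, +0)
per-site changes: [3, 3, 4, 4]; total = 14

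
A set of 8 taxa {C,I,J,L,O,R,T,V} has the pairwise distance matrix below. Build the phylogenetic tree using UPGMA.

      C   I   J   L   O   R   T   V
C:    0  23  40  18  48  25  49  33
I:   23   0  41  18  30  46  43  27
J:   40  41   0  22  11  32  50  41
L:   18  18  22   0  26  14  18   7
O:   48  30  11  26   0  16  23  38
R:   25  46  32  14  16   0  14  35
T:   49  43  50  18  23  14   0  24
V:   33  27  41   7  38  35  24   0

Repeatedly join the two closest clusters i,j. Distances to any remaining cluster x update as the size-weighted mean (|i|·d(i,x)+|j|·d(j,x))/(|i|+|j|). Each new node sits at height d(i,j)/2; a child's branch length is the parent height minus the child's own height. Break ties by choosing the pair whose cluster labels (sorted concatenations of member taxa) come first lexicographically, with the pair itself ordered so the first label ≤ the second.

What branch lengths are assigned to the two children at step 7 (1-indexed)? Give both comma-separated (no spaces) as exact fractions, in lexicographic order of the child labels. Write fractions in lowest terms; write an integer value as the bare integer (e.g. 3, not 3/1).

109/24,7/4

iteration 1: select L,V (d=7); attach at lengths (7/2, 7/2); label the merged cluster LV
  updated: d(C,LV)=51/2, d(I,LV)=45/2, d(J,LV)=63/2, d(LV,O)=32, d(LV,R)=49/2, d(LV,T)=21
iteration 2: select J,O (d=11); attach at lengths (11/2, 11/2); label the merged cluster JO
  updated: d(C,JO)=44, d(I,JO)=71/2, d(JO,LV)=127/4, d(JO,R)=24, d(JO,T)=73/2
iteration 3: select R,T (d=14); attach at lengths (7, 7); label the merged cluster RT
  updated: d(C,RT)=37, d(I,RT)=89/2, d(JO,RT)=121/4, d(LV,RT)=91/4
iteration 4: select I,LV (d=45/2); attach at lengths (45/4, 31/4); label the merged cluster ILV
  updated: d(C,ILV)=74/3, d(ILV,JO)=33, d(ILV,RT)=30
iteration 5: select C,ILV (d=74/3); attach at lengths (37/3, 13/12); label the merged cluster CILV
  updated: d(CILV,JO)=143/4, d(CILV,RT)=127/4
iteration 6: select JO,RT (d=121/4); attach at lengths (77/8, 65/8); label the merged cluster JORT
  updated: d(CILV,JORT)=135/4
iteration 7: select CILV,JORT (d=135/4); attach at lengths (109/24, 7/4); label the merged cluster CIJLORTV
final tree: ((C:37/3,(I:45/4,(L:7/2,V:7/2):31/4):13/12):109/24,((J:11/2,O:11/2):77/8,(R:7,T:7):65/8):7/4)
total length: 2123/24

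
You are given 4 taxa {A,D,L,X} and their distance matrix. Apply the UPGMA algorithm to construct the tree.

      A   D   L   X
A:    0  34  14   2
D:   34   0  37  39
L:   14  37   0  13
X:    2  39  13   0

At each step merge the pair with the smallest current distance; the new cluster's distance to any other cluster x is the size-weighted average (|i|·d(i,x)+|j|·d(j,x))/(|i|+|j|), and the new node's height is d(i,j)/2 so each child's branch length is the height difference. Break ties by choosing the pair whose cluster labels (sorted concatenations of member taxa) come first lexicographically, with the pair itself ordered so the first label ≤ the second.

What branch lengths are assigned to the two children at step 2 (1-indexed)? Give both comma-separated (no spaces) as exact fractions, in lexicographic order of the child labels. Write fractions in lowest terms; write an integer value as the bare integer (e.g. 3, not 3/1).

iteration 1: select A,X (d=2); attach at lengths (1, 1); label the merged cluster AX
  updated: d(AX,D)=73/2, d(AX,L)=27/2
iteration 2: select AX,L (d=27/2); attach at lengths (23/4, 27/4); label the merged cluster ALX
  updated: d(ALX,D)=110/3
iteration 3: select ALX,D (d=110/3); attach at lengths (139/12, 55/3); label the merged cluster ADLX
final tree: (((A:1,X:1):23/4,L:27/4):139/12,D:55/3)
total length: 533/12

23/4,27/4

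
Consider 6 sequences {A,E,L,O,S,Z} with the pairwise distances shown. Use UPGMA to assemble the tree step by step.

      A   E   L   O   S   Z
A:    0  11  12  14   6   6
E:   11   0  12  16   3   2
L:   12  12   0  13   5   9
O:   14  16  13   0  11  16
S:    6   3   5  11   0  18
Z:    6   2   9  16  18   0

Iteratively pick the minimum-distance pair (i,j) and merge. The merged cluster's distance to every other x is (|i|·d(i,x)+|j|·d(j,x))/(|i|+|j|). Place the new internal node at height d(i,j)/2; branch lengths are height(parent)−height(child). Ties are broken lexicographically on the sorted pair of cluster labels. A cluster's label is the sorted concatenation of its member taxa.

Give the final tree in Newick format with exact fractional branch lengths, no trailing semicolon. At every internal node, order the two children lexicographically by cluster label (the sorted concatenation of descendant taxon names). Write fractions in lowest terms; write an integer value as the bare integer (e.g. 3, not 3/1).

(((A:17/4,(E:1,Z:1):13/4):3/4,(L:5/2,S:5/2):5/2):2,O:7)

step 1: merge (E,Z) at d=2; branch lengths E→1, Z→1; new cluster EZ
  updated: d(A,EZ)=17/2, d(EZ,L)=21/2, d(EZ,O)=16, d(EZ,S)=21/2
step 2: merge (L,S) at d=5; branch lengths L→5/2, S→5/2; new cluster LS
  updated: d(A,LS)=9, d(EZ,LS)=21/2, d(LS,O)=12
step 3: merge (A,EZ) at d=17/2; branch lengths A→17/4, EZ→13/4; new cluster AEZ
  updated: d(AEZ,LS)=10, d(AEZ,O)=46/3
step 4: merge (AEZ,LS) at d=10; branch lengths AEZ→3/4, LS→5/2; new cluster AELSZ
  updated: d(AELSZ,O)=14
step 5: merge (AELSZ,O) at d=14; branch lengths AELSZ→2, O→7; new cluster AELOSZ
final tree: (((A:17/4,(E:1,Z:1):13/4):3/4,(L:5/2,S:5/2):5/2):2,O:7)
total length: 107/4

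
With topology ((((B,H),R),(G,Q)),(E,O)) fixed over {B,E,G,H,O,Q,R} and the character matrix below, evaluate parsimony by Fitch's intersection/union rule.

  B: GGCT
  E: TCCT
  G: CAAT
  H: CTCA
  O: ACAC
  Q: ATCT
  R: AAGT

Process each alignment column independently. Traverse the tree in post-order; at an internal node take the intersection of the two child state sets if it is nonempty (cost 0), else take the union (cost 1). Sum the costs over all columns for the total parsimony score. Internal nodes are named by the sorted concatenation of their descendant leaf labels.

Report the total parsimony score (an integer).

[col 0] BH: children B:{G}, H:{C} ∪→ {C,G}; cost 1
[col 0] BHR: children BH:{C,G}, R:{A} ∪→ {A,C,G}; cost 1
[col 0] GQ: children G:{C}, Q:{A} ∪→ {A,C}; cost 1
[col 0] BGHQR: children BHR:{A,C,G}, GQ:{A,C} ∩→ {A,C}; cost 0
[col 0] EO: children E:{T}, O:{A} ∪→ {A,T}; cost 1
[col 0] BEGHOQR: children BGHQR:{A,C}, EO:{A,T} ∩→ {A}; cost 0
[col 1] BH: children B:{G}, H:{T} ∪→ {G,T}; cost 1
[col 1] BHR: children BH:{G,T}, R:{A} ∪→ {A,G,T}; cost 1
[col 1] GQ: children G:{A}, Q:{T} ∪→ {A,T}; cost 1
[col 1] BGHQR: children BHR:{A,G,T}, GQ:{A,T} ∩→ {A,T}; cost 0
[col 1] EO: children E:{C}, O:{C} ∩→ {C}; cost 0
[col 1] BEGHOQR: children BGHQR:{A,T}, EO:{C} ∪→ {A,C,T}; cost 1
[col 2] BH: children B:{C}, H:{C} ∩→ {C}; cost 0
[col 2] BHR: children BH:{C}, R:{G} ∪→ {C,G}; cost 1
[col 2] GQ: children G:{A}, Q:{C} ∪→ {A,C}; cost 1
[col 2] BGHQR: children BHR:{C,G}, GQ:{A,C} ∩→ {C}; cost 0
[col 2] EO: children E:{C}, O:{A} ∪→ {A,C}; cost 1
[col 2] BEGHOQR: children BGHQR:{C}, EO:{A,C} ∩→ {C}; cost 0
[col 3] BH: children B:{T}, H:{A} ∪→ {A,T}; cost 1
[col 3] BHR: children BH:{A,T}, R:{T} ∩→ {T}; cost 0
[col 3] GQ: children G:{T}, Q:{T} ∩→ {T}; cost 0
[col 3] BGHQR: children BHR:{T}, GQ:{T} ∩→ {T}; cost 0
[col 3] EO: children E:{T}, O:{C} ∪→ {C,T}; cost 1
[col 3] BEGHOQR: children BGHQR:{T}, EO:{C,T} ∩→ {T}; cost 0
per-site changes: [4, 4, 3, 2]; total = 13

13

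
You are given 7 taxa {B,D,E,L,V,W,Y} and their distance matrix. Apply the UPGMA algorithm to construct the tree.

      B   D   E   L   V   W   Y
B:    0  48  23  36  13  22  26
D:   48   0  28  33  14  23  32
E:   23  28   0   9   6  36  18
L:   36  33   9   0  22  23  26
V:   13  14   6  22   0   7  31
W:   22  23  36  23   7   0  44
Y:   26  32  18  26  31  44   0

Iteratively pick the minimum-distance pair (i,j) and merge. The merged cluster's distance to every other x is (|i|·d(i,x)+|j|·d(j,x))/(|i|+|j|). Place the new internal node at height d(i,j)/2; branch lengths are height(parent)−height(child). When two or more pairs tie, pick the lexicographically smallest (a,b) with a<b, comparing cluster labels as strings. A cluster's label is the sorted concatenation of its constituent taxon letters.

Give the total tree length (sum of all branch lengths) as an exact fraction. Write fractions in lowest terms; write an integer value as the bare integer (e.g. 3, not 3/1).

929/12

iteration 1: select E,V (d=6); attach at lengths (3, 3); label the merged cluster EV
  updated: d(B,EV)=18, d(D,EV)=21, d(EV,L)=31/2, d(EV,W)=43/2, d(EV,Y)=49/2
iteration 2: select EV,L (d=31/2); attach at lengths (19/4, 31/4); label the merged cluster ELV
  updated: d(B,ELV)=24, d(D,ELV)=25, d(ELV,W)=22, d(ELV,Y)=25
iteration 3: select B,W (d=22); attach at lengths (11, 11); label the merged cluster BW
  updated: d(BW,D)=71/2, d(BW,ELV)=23, d(BW,Y)=35
iteration 4: select BW,ELV (d=23); attach at lengths (1/2, 15/4); label the merged cluster BELVW
  updated: d(BELVW,D)=146/5, d(BELVW,Y)=29
iteration 5: select BELVW,Y (d=29); attach at lengths (3, 29/2); label the merged cluster BELVWY
  updated: d(BELVWY,D)=89/3
iteration 6: select BELVWY,D (d=89/3); attach at lengths (1/3, 89/6); label the merged cluster BDELVWY
final tree: ((((B:11,W:11):1/2,((E:3,V:3):19/4,L:31/4):15/4):3,Y:29/2):1/3,D:89/6)
total length: 929/12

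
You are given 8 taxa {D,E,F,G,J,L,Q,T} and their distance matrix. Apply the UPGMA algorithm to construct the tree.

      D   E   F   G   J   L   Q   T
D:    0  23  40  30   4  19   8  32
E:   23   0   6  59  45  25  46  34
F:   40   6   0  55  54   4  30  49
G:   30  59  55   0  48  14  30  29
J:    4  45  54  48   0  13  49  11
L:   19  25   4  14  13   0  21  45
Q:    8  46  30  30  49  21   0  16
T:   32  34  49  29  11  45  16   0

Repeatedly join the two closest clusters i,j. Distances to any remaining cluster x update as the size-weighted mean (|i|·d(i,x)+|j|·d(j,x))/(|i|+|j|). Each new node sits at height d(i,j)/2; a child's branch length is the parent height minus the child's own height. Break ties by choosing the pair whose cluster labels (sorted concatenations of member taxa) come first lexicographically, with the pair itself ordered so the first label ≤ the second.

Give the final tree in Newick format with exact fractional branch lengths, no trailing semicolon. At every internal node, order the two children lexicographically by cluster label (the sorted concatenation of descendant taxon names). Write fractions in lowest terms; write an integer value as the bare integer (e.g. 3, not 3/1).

iteration 1: select D,J (d=4); attach at lengths (2, 2); label the merged cluster DJ
  updated: d(DJ,E)=34, d(DJ,F)=47, d(DJ,G)=39, d(DJ,L)=16, d(DJ,Q)=57/2, d(DJ,T)=43/2
iteration 2: select F,L (d=4); attach at lengths (2, 2); label the merged cluster FL
  updated: d(DJ,FL)=63/2, d(E,FL)=31/2, d(FL,G)=69/2, d(FL,Q)=51/2, d(FL,T)=47
iteration 3: select E,FL (d=31/2); attach at lengths (31/4, 23/4); label the merged cluster EFL
  updated: d(DJ,EFL)=97/3, d(EFL,G)=128/3, d(EFL,Q)=97/3, d(EFL,T)=128/3
iteration 4: select Q,T (d=16); attach at lengths (8, 8); label the merged cluster QT
  updated: d(DJ,QT)=25, d(EFL,QT)=75/2, d(G,QT)=59/2
iteration 5: select DJ,QT (d=25); attach at lengths (21/2, 9/2); label the merged cluster DJQT
  updated: d(DJQT,EFL)=419/12, d(DJQT,G)=137/4
iteration 6: select DJQT,G (d=137/4); attach at lengths (37/8, 137/8); label the merged cluster DGJQT
  updated: d(DGJQT,EFL)=547/15
iteration 7: select DGJQT,EFL (d=547/15); attach at lengths (133/120, 629/60); label the merged cluster DEFGJLQT
final tree: ((((D:2,J:2):21/2,(Q:8,T:8):9/2):37/8,G:137/8):133/120,(E:31/4,(F:2,L:2):23/4):629/60)
total length: 10301/120

((((D:2,J:2):21/2,(Q:8,T:8):9/2):37/8,G:137/8):133/120,(E:31/4,(F:2,L:2):23/4):629/60)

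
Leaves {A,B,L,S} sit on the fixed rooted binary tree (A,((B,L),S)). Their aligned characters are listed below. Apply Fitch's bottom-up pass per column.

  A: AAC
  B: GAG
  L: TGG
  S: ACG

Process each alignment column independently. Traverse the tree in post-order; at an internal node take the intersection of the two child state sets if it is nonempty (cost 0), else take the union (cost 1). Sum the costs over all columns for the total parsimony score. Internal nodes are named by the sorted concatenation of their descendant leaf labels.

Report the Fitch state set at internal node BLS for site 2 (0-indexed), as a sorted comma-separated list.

[col 0] BL: children B:{G}, L:{T} ∪→ {G,T}; cost 1
[col 0] BLS: children BL:{G,T}, S:{A} ∪→ {A,G,T}; cost 1
[col 0] ABLS: children A:{A}, BLS:{A,G,T} ∩→ {A}; cost 0
[col 1] BL: children B:{A}, L:{G} ∪→ {A,G}; cost 1
[col 1] BLS: children BL:{A,G}, S:{C} ∪→ {A,C,G}; cost 1
[col 1] ABLS: children A:{A}, BLS:{A,C,G} ∩→ {A}; cost 0
[col 2] BL: children B:{G}, L:{G} ∩→ {G}; cost 0
[col 2] BLS: children BL:{G}, S:{G} ∩→ {G}; cost 0
[col 2] ABLS: children A:{C}, BLS:{G} ∪→ {C,G}; cost 1
per-site changes: [2, 2, 1]; total = 5

G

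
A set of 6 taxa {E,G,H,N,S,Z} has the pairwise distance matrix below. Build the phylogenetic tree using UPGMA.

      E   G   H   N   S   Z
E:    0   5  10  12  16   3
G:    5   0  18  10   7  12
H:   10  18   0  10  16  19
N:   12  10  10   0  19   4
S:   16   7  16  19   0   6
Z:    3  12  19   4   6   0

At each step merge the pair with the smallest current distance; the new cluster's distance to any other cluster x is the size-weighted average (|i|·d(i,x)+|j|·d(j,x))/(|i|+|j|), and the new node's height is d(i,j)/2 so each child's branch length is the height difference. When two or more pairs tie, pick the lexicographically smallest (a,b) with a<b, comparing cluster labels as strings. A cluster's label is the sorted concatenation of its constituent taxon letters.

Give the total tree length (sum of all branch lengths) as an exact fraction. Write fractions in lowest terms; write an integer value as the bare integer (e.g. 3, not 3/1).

439/15

iteration 1: select E,Z (d=3); attach at lengths (3/2, 3/2); label the merged cluster EZ
  updated: d(EZ,G)=17/2, d(EZ,H)=29/2, d(EZ,N)=8, d(EZ,S)=11
iteration 2: select G,S (d=7); attach at lengths (7/2, 7/2); label the merged cluster GS
  updated: d(EZ,GS)=39/4, d(GS,H)=17, d(GS,N)=29/2
iteration 3: select EZ,N (d=8); attach at lengths (5/2, 4); label the merged cluster ENZ
  updated: d(ENZ,GS)=34/3, d(ENZ,H)=13
iteration 4: select ENZ,GS (d=34/3); attach at lengths (5/3, 13/6); label the merged cluster EGNSZ
  updated: d(EGNSZ,H)=73/5
iteration 5: select EGNSZ,H (d=73/5); attach at lengths (49/30, 73/10); label the merged cluster EGHNSZ
final tree: ((((E:3/2,Z:3/2):5/2,N:4):5/3,(G:7/2,S:7/2):13/6):49/30,H:73/10)
total length: 439/15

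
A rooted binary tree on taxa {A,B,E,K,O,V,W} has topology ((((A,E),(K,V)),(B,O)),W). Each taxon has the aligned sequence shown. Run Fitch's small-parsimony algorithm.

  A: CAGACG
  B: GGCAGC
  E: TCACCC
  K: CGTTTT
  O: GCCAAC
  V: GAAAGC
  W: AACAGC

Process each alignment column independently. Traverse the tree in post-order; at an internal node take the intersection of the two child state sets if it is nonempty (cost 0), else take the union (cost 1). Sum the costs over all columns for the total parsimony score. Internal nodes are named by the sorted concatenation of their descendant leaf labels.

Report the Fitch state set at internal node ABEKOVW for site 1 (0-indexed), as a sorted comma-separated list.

[col 0] AE: children A:{C}, E:{T} ∪→ {C,T}; cost 1
[col 0] KV: children K:{C}, V:{G} ∪→ {C,G}; cost 1
[col 0] AEKV: children AE:{C,T}, KV:{C,G} ∩→ {C}; cost 0
[col 0] BO: children B:{G}, O:{G} ∩→ {G}; cost 0
[col 0] ABEKOV: children AEKV:{C}, BO:{G} ∪→ {C,G}; cost 1
[col 0] ABEKOVW: children ABEKOV:{C,G}, W:{A} ∪→ {A,C,G}; cost 1
[col 1] AE: children A:{A}, E:{C} ∪→ {A,C}; cost 1
[col 1] KV: children K:{G}, V:{A} ∪→ {A,G}; cost 1
[col 1] AEKV: children AE:{A,C}, KV:{A,G} ∩→ {A}; cost 0
[col 1] BO: children B:{G}, O:{C} ∪→ {C,G}; cost 1
[col 1] ABEKOV: children AEKV:{A}, BO:{C,G} ∪→ {A,C,G}; cost 1
[col 1] ABEKOVW: children ABEKOV:{A,C,G}, W:{A} ∩→ {A}; cost 0
[col 2] AE: children A:{G}, E:{A} ∪→ {A,G}; cost 1
[col 2] KV: children K:{T}, V:{A} ∪→ {A,T}; cost 1
[col 2] AEKV: children AE:{A,G}, KV:{A,T} ∩→ {A}; cost 0
[col 2] BO: children B:{C}, O:{C} ∩→ {C}; cost 0
[col 2] ABEKOV: children AEKV:{A}, BO:{C} ∪→ {A,C}; cost 1
[col 2] ABEKOVW: children ABEKOV:{A,C}, W:{C} ∩→ {C}; cost 0
[col 3] AE: children A:{A}, E:{C} ∪→ {A,C}; cost 1
[col 3] KV: children K:{T}, V:{A} ∪→ {A,T}; cost 1
[col 3] AEKV: children AE:{A,C}, KV:{A,T} ∩→ {A}; cost 0
[col 3] BO: children B:{A}, O:{A} ∩→ {A}; cost 0
[col 3] ABEKOV: children AEKV:{A}, BO:{A} ∩→ {A}; cost 0
[col 3] ABEKOVW: children ABEKOV:{A}, W:{A} ∩→ {A}; cost 0
[col 4] AE: children A:{C}, E:{C} ∩→ {C}; cost 0
[col 4] KV: children K:{T}, V:{G} ∪→ {G,T}; cost 1
[col 4] AEKV: children AE:{C}, KV:{G,T} ∪→ {C,G,T}; cost 1
[col 4] BO: children B:{G}, O:{A} ∪→ {A,G}; cost 1
[col 4] ABEKOV: children AEKV:{C,G,T}, BO:{A,G} ∩→ {G}; cost 0
[col 4] ABEKOVW: children ABEKOV:{G}, W:{G} ∩→ {G}; cost 0
[col 5] AE: children A:{G}, E:{C} ∪→ {C,G}; cost 1
[col 5] KV: children K:{T}, V:{C} ∪→ {C,T}; cost 1
[col 5] AEKV: children AE:{C,G}, KV:{C,T} ∩→ {C}; cost 0
[col 5] BO: children B:{C}, O:{C} ∩→ {C}; cost 0
[col 5] ABEKOV: children AEKV:{C}, BO:{C} ∩→ {C}; cost 0
[col 5] ABEKOVW: children ABEKOV:{C}, W:{C} ∩→ {C}; cost 0
per-site changes: [4, 4, 3, 2, 3, 2]; total = 18

A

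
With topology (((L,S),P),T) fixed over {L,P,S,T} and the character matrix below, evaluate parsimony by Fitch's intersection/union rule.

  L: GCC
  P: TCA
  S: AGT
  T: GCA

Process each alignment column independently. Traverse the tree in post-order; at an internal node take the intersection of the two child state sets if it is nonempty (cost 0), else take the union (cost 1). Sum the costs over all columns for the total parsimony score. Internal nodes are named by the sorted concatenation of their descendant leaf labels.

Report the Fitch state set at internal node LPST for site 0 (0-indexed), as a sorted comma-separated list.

site 0, node LS: L={G} ∪ S={A} → {A,G} (+1)
site 0, node LPS: LS={A,G} ∪ P={T} → {A,G,T} (+1)
site 0, node LPST: LPS={A,G,T} ∩ T={G} → {G} (+0)
site 1, node LS: L={C} ∪ S={G} → {C,G} (+1)
site 1, node LPS: LS={C,G} ∩ P={C} → {C} (+0)
site 1, node LPST: LPS={C} ∩ T={C} → {C} (+0)
site 2, node LS: L={C} ∪ S={T} → {C,T} (+1)
site 2, node LPS: LS={C,T} ∪ P={A} → {A,C,T} (+1)
site 2, node LPST: LPS={A,C,T} ∩ T={A} → {A} (+0)
per-site changes: [2, 1, 2]; total = 5

G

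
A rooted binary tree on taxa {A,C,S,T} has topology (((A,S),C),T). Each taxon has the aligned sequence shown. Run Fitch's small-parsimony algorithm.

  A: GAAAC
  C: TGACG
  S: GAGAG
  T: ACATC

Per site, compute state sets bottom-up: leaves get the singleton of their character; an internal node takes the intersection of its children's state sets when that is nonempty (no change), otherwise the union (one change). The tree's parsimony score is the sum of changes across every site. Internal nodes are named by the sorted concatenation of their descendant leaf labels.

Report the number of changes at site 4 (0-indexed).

2

AS@0: {G} ∩ {G} = {G} (intersection, +0)
ACS@0: {G} ∪ {T} = {G,T} (union, +1)
ACST@0: {G,T} ∪ {A} = {A,G,T} (union, +1)
AS@1: {A} ∩ {A} = {A} (intersection, +0)
ACS@1: {A} ∪ {G} = {A,G} (union, +1)
ACST@1: {A,G} ∪ {C} = {A,C,G} (union, +1)
AS@2: {A} ∪ {G} = {A,G} (union, +1)
ACS@2: {A,G} ∩ {A} = {A} (intersection, +0)
ACST@2: {A} ∩ {A} = {A} (intersection, +0)
AS@3: {A} ∩ {A} = {A} (intersection, +0)
ACS@3: {A} ∪ {C} = {A,C} (union, +1)
ACST@3: {A,C} ∪ {T} = {A,C,T} (union, +1)
AS@4: {C} ∪ {G} = {C,G} (union, +1)
ACS@4: {C,G} ∩ {G} = {G} (intersection, +0)
ACST@4: {G} ∪ {C} = {C,G} (union, +1)
per-site changes: [2, 2, 1, 2, 2]; total = 9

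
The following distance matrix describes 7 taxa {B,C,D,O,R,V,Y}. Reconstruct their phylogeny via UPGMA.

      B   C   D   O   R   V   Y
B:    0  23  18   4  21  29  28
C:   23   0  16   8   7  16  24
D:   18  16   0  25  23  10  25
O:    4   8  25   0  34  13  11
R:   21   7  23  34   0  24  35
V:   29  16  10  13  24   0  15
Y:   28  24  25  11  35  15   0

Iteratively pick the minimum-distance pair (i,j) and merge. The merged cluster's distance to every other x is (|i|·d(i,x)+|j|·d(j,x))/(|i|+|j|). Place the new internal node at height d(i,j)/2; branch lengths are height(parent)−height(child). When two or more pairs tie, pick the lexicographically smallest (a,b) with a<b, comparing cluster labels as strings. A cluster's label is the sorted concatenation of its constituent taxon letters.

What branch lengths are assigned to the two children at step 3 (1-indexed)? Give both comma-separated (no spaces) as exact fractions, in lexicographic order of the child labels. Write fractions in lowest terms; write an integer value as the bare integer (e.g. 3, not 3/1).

5,5

iteration 1: select B,O (d=4); attach at lengths (2, 2); label the merged cluster BO
  updated: d(BO,C)=31/2, d(BO,D)=43/2, d(BO,R)=55/2, d(BO,V)=21, d(BO,Y)=39/2
iteration 2: select C,R (d=7); attach at lengths (7/2, 7/2); label the merged cluster CR
  updated: d(BO,CR)=43/2, d(CR,D)=39/2, d(CR,V)=20, d(CR,Y)=59/2
iteration 3: select D,V (d=10); attach at lengths (5, 5); label the merged cluster DV
  updated: d(BO,DV)=85/4, d(CR,DV)=79/4, d(DV,Y)=20
iteration 4: select BO,Y (d=39/2); attach at lengths (31/4, 39/4); label the merged cluster BOY
  updated: d(BOY,CR)=145/6, d(BOY,DV)=125/6
iteration 5: select CR,DV (d=79/4); attach at lengths (51/8, 39/8); label the merged cluster CDRV
  updated: d(BOY,CDRV)=45/2
iteration 6: select BOY,CDRV (d=45/2); attach at lengths (3/2, 11/8); label the merged cluster BCDORVY
final tree: (((B:2,O:2):31/4,Y:39/4):3/2,((C:7/2,R:7/2):51/8,(D:5,V:5):39/8):11/8)
total length: 421/8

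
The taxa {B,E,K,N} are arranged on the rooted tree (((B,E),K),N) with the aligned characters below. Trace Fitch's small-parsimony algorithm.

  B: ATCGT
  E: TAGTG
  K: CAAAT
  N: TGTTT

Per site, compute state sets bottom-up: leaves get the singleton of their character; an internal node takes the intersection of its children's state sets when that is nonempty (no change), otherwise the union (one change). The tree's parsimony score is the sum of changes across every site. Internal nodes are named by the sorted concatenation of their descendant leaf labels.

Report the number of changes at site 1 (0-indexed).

[col 0] BE: children B:{A}, E:{T} ∪→ {A,T}; cost 1
[col 0] BEK: children BE:{A,T}, K:{C} ∪→ {A,C,T}; cost 1
[col 0] BEKN: children BEK:{A,C,T}, N:{T} ∩→ {T}; cost 0
[col 1] BE: children B:{T}, E:{A} ∪→ {A,T}; cost 1
[col 1] BEK: children BE:{A,T}, K:{A} ∩→ {A}; cost 0
[col 1] BEKN: children BEK:{A}, N:{G} ∪→ {A,G}; cost 1
[col 2] BE: children B:{C}, E:{G} ∪→ {C,G}; cost 1
[col 2] BEK: children BE:{C,G}, K:{A} ∪→ {A,C,G}; cost 1
[col 2] BEKN: children BEK:{A,C,G}, N:{T} ∪→ {A,C,G,T}; cost 1
[col 3] BE: children B:{G}, E:{T} ∪→ {G,T}; cost 1
[col 3] BEK: children BE:{G,T}, K:{A} ∪→ {A,G,T}; cost 1
[col 3] BEKN: children BEK:{A,G,T}, N:{T} ∩→ {T}; cost 0
[col 4] BE: children B:{T}, E:{G} ∪→ {G,T}; cost 1
[col 4] BEK: children BE:{G,T}, K:{T} ∩→ {T}; cost 0
[col 4] BEKN: children BEK:{T}, N:{T} ∩→ {T}; cost 0
per-site changes: [2, 2, 3, 2, 1]; total = 10

2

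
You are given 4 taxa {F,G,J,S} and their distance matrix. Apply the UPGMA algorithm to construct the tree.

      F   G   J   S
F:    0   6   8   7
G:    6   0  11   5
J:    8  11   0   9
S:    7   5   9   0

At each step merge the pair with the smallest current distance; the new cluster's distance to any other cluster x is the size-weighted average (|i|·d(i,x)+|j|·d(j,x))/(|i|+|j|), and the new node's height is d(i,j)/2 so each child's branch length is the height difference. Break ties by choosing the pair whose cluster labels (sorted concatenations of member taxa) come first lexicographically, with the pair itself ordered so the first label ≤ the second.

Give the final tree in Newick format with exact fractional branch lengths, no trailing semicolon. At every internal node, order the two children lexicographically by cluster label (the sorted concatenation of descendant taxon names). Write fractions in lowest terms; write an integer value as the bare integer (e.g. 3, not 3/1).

1. join G+S (d=5) ⇒ GS; edges |G|=5/2, |S|=5/2
  updated: d(F,GS)=13/2, d(GS,J)=10
2. join F+GS (d=13/2) ⇒ FGS; edges |F|=13/4, |GS|=3/4
  updated: d(FGS,J)=28/3
3. join FGS+J (d=28/3) ⇒ FGJS; edges |FGS|=17/12, |J|=14/3
final tree: ((F:13/4,(G:5/2,S:5/2):3/4):17/12,J:14/3)
total length: 181/12

((F:13/4,(G:5/2,S:5/2):3/4):17/12,J:14/3)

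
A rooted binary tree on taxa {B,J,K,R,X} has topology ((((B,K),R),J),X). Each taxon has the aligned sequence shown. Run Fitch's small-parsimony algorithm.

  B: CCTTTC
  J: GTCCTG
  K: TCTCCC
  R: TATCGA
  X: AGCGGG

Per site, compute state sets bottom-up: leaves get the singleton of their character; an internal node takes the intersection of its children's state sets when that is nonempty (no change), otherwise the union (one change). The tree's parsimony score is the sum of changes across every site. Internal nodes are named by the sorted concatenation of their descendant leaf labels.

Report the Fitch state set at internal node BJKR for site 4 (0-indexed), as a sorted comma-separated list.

T

BK@0: {C} ∪ {T} = {C,T} (union, +1)
BKR@0: {C,T} ∩ {T} = {T} (intersection, +0)
BJKR@0: {T} ∪ {G} = {G,T} (union, +1)
BJKRX@0: {G,T} ∪ {A} = {A,G,T} (union, +1)
BK@1: {C} ∩ {C} = {C} (intersection, +0)
BKR@1: {C} ∪ {A} = {A,C} (union, +1)
BJKR@1: {A,C} ∪ {T} = {A,C,T} (union, +1)
BJKRX@1: {A,C,T} ∪ {G} = {A,C,G,T} (union, +1)
BK@2: {T} ∩ {T} = {T} (intersection, +0)
BKR@2: {T} ∩ {T} = {T} (intersection, +0)
BJKR@2: {T} ∪ {C} = {C,T} (union, +1)
BJKRX@2: {C,T} ∩ {C} = {C} (intersection, +0)
BK@3: {T} ∪ {C} = {C,T} (union, +1)
BKR@3: {C,T} ∩ {C} = {C} (intersection, +0)
BJKR@3: {C} ∩ {C} = {C} (intersection, +0)
BJKRX@3: {C} ∪ {G} = {C,G} (union, +1)
BK@4: {T} ∪ {C} = {C,T} (union, +1)
BKR@4: {C,T} ∪ {G} = {C,G,T} (union, +1)
BJKR@4: {C,G,T} ∩ {T} = {T} (intersection, +0)
BJKRX@4: {T} ∪ {G} = {G,T} (union, +1)
BK@5: {C} ∩ {C} = {C} (intersection, +0)
BKR@5: {C} ∪ {A} = {A,C} (union, +1)
BJKR@5: {A,C} ∪ {G} = {A,C,G} (union, +1)
BJKRX@5: {A,C,G} ∩ {G} = {G} (intersection, +0)
per-site changes: [3, 3, 1, 2, 3, 2]; total = 14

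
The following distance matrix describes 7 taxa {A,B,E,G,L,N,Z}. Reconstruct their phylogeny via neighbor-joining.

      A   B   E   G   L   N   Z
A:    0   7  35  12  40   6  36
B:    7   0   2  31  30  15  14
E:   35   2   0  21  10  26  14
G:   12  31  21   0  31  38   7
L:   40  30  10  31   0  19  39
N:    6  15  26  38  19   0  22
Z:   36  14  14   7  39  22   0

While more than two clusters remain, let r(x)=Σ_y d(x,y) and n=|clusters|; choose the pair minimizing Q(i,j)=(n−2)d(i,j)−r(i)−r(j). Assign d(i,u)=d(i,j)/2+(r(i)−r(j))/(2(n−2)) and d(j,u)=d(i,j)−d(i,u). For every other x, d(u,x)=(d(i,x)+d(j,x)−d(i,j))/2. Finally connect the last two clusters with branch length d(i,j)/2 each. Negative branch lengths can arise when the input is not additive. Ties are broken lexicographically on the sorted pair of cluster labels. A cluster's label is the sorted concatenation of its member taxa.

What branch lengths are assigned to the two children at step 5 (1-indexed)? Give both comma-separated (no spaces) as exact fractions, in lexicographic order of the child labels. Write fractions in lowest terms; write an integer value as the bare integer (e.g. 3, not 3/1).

1. join G+Z (d=7, Q=-237) ⇒ GZ; edges |G|=43/10, |Z|=27/10
  updated: d(A,GZ)=41/2, d(B,GZ)=19, d(E,GZ)=14, d(GZ,L)=63/2, d(GZ,N)=53/2
2. join E+L (d=10, Q=-355/2) ⇒ EL; edges |E|=-7/16, |L|=167/16
  updated: d(A,EL)=65/2, d(B,EL)=11, d(EL,GZ)=71/4, d(EL,N)=35/2
3. join A+N (d=6, Q=-113) ⇒ AN; edges |A|=19/6, |N|=17/6
  updated: d(AN,B)=8, d(AN,EL)=22, d(AN,GZ)=41/2
4. join AN+B (d=8, Q=-145/2) ⇒ ABN; edges |AN|=57/8, |B|=7/8
  updated: d(ABN,EL)=25/2, d(ABN,GZ)=63/4
5. join ABN+EL (d=25/2, Q=-46) ⇒ ABELN; edges |ABN|=21/4, |EL|=29/4
  updated: d(ABELN,GZ)=21/2
6. join ABELN+GZ (d=21/2) ⇒ ABEGLNZ; edges |ABELN|=21/4, |GZ|=21/4
final tree: ((((A:19/6,N:17/6):57/8,B:7/8):21/4,(E:-7/16,L:167/16):29/4):21/4,(G:43/10,Z:27/10):21/4)
total length: 54

21/4,29/4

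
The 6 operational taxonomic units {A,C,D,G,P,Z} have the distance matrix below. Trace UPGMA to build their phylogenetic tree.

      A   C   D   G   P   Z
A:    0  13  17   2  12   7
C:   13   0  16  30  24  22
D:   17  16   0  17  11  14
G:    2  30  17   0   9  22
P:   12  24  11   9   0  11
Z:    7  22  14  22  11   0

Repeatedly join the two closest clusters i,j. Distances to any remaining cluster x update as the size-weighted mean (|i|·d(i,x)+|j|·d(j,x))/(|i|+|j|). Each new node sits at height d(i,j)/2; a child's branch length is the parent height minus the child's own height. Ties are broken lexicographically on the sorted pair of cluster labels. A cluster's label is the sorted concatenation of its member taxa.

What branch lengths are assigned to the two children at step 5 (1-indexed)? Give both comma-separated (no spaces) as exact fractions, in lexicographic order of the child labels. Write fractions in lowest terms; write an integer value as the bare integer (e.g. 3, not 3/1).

iteration 1: select A,G (d=2); attach at lengths (1, 1); label the merged cluster AG
  updated: d(AG,C)=43/2, d(AG,D)=17, d(AG,P)=21/2, d(AG,Z)=29/2
iteration 2: select AG,P (d=21/2); attach at lengths (17/4, 21/4); label the merged cluster AGP
  updated: d(AGP,C)=67/3, d(AGP,D)=15, d(AGP,Z)=40/3
iteration 3: select AGP,Z (d=40/3); attach at lengths (17/12, 20/3); label the merged cluster AGPZ
  updated: d(AGPZ,C)=89/4, d(AGPZ,D)=59/4
iteration 4: select AGPZ,D (d=59/4); attach at lengths (17/24, 59/8); label the merged cluster ADGPZ
  updated: d(ADGPZ,C)=21
iteration 5: select ADGPZ,C (d=21); attach at lengths (25/8, 21/2); label the merged cluster ACDGPZ
final tree: (((((A:1,G:1):17/4,P:21/4):17/12,Z:20/3):17/24,D:59/8):25/8,C:21/2)
total length: 991/24

25/8,21/2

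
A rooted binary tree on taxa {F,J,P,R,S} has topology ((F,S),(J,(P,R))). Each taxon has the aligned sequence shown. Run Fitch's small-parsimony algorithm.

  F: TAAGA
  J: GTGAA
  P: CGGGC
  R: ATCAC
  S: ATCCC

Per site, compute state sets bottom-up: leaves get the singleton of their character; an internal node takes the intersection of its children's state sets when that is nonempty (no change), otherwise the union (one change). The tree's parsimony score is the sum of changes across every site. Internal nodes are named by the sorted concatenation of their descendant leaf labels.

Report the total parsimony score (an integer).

13

site 0, node FS: F={T} ∪ S={A} → {A,T} (+1)
site 0, node PR: P={C} ∪ R={A} → {A,C} (+1)
site 0, node JPR: J={G} ∪ PR={A,C} → {A,C,G} (+1)
site 0, node FJPRS: FS={A,T} ∩ JPR={A,C,G} → {A} (+0)
site 1, node FS: F={A} ∪ S={T} → {A,T} (+1)
site 1, node PR: P={G} ∪ R={T} → {G,T} (+1)
site 1, node JPR: J={T} ∩ PR={G,T} → {T} (+0)
site 1, node FJPRS: FS={A,T} ∩ JPR={T} → {T} (+0)
site 2, node FS: F={A} ∪ S={C} → {A,C} (+1)
site 2, node PR: P={G} ∪ R={C} → {C,G} (+1)
site 2, node JPR: J={G} ∩ PR={C,G} → {G} (+0)
site 2, node FJPRS: FS={A,C} ∪ JPR={G} → {A,C,G} (+1)
site 3, node FS: F={G} ∪ S={C} → {C,G} (+1)
site 3, node PR: P={G} ∪ R={A} → {A,G} (+1)
site 3, node JPR: J={A} ∩ PR={A,G} → {A} (+0)
site 3, node FJPRS: FS={C,G} ∪ JPR={A} → {A,C,G} (+1)
site 4, node FS: F={A} ∪ S={C} → {A,C} (+1)
site 4, node PR: P={C} ∩ R={C} → {C} (+0)
site 4, node JPR: J={A} ∪ PR={C} → {A,C} (+1)
site 4, node FJPRS: FS={A,C} ∩ JPR={A,C} → {A,C} (+0)
per-site changes: [3, 2, 3, 3, 2]; total = 13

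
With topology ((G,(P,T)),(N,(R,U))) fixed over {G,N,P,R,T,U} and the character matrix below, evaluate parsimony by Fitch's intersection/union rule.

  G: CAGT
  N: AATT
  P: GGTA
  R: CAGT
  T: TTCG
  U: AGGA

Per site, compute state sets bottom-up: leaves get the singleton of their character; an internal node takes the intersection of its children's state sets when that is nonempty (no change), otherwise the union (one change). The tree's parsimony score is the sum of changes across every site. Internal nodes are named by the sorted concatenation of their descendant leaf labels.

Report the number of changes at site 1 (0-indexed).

PT@0: {G} ∪ {T} = {G,T} (union, +1)
GPT@0: {C} ∪ {G,T} = {C,G,T} (union, +1)
RU@0: {C} ∪ {A} = {A,C} (union, +1)
NRU@0: {A} ∩ {A,C} = {A} (intersection, +0)
GNPRTU@0: {C,G,T} ∪ {A} = {A,C,G,T} (union, +1)
PT@1: {G} ∪ {T} = {G,T} (union, +1)
GPT@1: {A} ∪ {G,T} = {A,G,T} (union, +1)
RU@1: {A} ∪ {G} = {A,G} (union, +1)
NRU@1: {A} ∩ {A,G} = {A} (intersection, +0)
GNPRTU@1: {A,G,T} ∩ {A} = {A} (intersection, +0)
PT@2: {T} ∪ {C} = {C,T} (union, +1)
GPT@2: {G} ∪ {C,T} = {C,G,T} (union, +1)
RU@2: {G} ∩ {G} = {G} (intersection, +0)
NRU@2: {T} ∪ {G} = {G,T} (union, +1)
GNPRTU@2: {C,G,T} ∩ {G,T} = {G,T} (intersection, +0)
PT@3: {A} ∪ {G} = {A,G} (union, +1)
GPT@3: {T} ∪ {A,G} = {A,G,T} (union, +1)
RU@3: {T} ∪ {A} = {A,T} (union, +1)
NRU@3: {T} ∩ {A,T} = {T} (intersection, +0)
GNPRTU@3: {A,G,T} ∩ {T} = {T} (intersection, +0)
per-site changes: [4, 3, 3, 3]; total = 13

3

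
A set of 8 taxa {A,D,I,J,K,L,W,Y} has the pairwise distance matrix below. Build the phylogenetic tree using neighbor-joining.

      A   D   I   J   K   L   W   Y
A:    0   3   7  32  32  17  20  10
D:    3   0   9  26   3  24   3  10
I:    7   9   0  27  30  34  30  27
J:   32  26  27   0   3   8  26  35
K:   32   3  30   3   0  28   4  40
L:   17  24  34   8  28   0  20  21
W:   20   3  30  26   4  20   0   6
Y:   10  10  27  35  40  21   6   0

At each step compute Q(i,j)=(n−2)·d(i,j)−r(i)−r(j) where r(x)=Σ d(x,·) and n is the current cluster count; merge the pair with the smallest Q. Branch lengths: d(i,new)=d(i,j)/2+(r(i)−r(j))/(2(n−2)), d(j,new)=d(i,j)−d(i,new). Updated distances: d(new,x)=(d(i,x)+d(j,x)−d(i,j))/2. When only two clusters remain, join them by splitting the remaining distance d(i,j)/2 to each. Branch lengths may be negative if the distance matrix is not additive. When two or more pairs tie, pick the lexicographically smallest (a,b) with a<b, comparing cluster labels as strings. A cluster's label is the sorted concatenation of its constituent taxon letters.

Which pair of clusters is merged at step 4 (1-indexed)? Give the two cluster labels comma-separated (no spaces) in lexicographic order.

AI,D

step 1: merge (J,K) at d=3, Q=-279; branch lengths J→35/12, K→1/12; new cluster JK
  updated: d(A,JK)=61/2, d(D,JK)=13, d(I,JK)=27, d(JK,L)=33/2, d(JK,W)=27/2, d(JK,Y)=36
step 2: merge (A,I) at d=7, Q=-373/2; branch lengths A→-23/20, I→163/20; new cluster AI
  updated: d(AI,D)=5/2, d(AI,JK)=101/4, d(AI,L)=22, d(AI,W)=43/2, d(AI,Y)=15
step 3: merge (JK,L) at d=33/2, Q=-567/4; branch lengths JK→267/32, L→261/32; new cluster JKL
  updated: d(AI,JKL)=123/8, d(D,JKL)=41/4, d(JKL,W)=17/2, d(JKL,Y)=81/4
step 4: merge (AI,D) at d=5/2, Q=-581/8; branch lengths AI→289/48, D→-169/48; new cluster ADI
  updated: d(ADI,JKL)=185/16, d(ADI,W)=11, d(ADI,Y)=45/4
step 5: merge (ADI,JKL) at d=185/16, Q=-51; branch lengths ADI→133/32, JKL→237/32; new cluster ADIJKL
  updated: d(ADIJKL,W)=127/32, d(ADIJKL,Y)=319/32
step 6: merge (ADIJKL,W) at d=127/32, Q=-319/16; branch lengths ADIJKL→127/32, W→0; new cluster ADIJKLW
  updated: d(ADIJKLW,Y)=6
step 7: merge (ADIJKLW,Y) at d=6; branch lengths ADIJKLW→3, Y→3; new cluster ADIJKLWY
final tree: (((((A:-23/20,I:163/20):289/48,D:-169/48):133/32,((J:35/12,K:1/12):267/32,L:261/32):237/32):127/32,W:0):3,Y:3)
total length: 1617/32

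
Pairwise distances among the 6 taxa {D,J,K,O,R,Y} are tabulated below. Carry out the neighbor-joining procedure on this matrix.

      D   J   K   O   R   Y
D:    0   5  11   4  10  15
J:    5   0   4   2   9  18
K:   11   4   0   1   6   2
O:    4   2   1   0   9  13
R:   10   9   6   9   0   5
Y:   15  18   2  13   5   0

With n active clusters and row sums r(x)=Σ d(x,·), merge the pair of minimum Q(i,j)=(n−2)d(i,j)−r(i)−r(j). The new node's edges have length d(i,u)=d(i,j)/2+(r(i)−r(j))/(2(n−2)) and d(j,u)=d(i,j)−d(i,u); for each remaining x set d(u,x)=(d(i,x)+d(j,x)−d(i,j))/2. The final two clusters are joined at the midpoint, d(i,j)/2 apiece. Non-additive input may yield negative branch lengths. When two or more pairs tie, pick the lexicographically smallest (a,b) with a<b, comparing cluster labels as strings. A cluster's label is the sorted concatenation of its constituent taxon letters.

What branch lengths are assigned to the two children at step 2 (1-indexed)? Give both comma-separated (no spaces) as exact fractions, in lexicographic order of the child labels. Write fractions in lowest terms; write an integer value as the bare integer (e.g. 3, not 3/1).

-3/2,3

iteration 1: select R,Y (d=5, Q=-72); attach at lengths (3/4, 17/4); label the merged cluster RY
  updated: d(D,RY)=10, d(J,RY)=11, d(K,RY)=3/2, d(O,RY)=17/2
iteration 2: select K,RY (d=3/2, Q=-44); attach at lengths (-3/2, 3); label the merged cluster KRY
  updated: d(D,KRY)=39/4, d(J,KRY)=27/4, d(KRY,O)=4
iteration 3: select D,J (d=5, Q=-45/2); attach at lengths (15/4, 5/4); label the merged cluster DJ
  updated: d(DJ,KRY)=23/4, d(DJ,O)=1/2
iteration 4: select DJ,KRY (d=23/4, Q=-41/4); attach at lengths (9/8, 37/8); label the merged cluster DJKRY
  updated: d(DJKRY,O)=-5/8
iteration 5: select DJKRY,O (d=-5/8); attach at lengths (-5/16, -5/16); label the merged cluster DJKORY
final tree: (((D:15/4,J:5/4):9/8,(K:-3/2,(R:3/4,Y:17/4):3):37/8):-5/16,O:-5/16)
total length: 133/8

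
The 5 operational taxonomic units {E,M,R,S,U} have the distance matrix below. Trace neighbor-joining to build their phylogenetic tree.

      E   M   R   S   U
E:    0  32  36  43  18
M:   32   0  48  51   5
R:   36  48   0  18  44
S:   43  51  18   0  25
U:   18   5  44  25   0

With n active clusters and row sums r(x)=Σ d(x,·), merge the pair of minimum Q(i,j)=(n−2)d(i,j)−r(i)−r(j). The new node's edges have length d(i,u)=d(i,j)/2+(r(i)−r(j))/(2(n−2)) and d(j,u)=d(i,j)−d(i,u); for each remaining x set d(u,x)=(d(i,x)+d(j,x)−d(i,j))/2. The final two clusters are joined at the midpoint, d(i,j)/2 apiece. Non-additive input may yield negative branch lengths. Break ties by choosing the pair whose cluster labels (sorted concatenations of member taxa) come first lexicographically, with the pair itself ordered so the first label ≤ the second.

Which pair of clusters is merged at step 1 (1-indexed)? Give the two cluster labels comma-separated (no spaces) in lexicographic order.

R,S

step 1: merge (R,S) at d=18, Q=-229; branch lengths R→21/2, S→15/2; new cluster RS
  updated: d(E,RS)=61/2, d(M,RS)=81/2, d(RS,U)=51/2
step 2: merge (E,RS) at d=61/2, Q=-116; branch lengths E→45/4, RS→77/4; new cluster ERS
  updated: d(ERS,M)=21, d(ERS,U)=13/2
step 3: merge (ERS,M) at d=21, Q=-65/2; branch lengths ERS→45/4, M→39/4; new cluster EMRS
  updated: d(EMRS,U)=-19/4
step 4: merge (EMRS,U) at d=-19/4; branch lengths EMRS→-19/8, U→-19/8; new cluster EMRSU
final tree: (((E:45/4,(R:21/2,S:15/2):77/4):45/4,M:39/4):-19/8,U:-19/8)
total length: 259/4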